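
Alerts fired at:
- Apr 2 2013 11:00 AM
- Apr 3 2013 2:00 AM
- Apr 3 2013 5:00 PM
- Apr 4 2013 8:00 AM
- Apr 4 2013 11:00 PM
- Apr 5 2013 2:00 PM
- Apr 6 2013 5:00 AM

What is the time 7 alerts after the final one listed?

Apr 10 2013 2:00 PM

The interval is a steady 15 hours (15, 15, 15, 15, 15, 15).
Apr 6 2013 5:00 AM + 15 h = Apr 6 2013 8:00 PM.
Apr 6 2013 8:00 PM + 15 h = Apr 7 2013 11:00 AM.
Apr 7 2013 11:00 AM + 15 h = Apr 8 2013 2:00 AM.
Apr 8 2013 2:00 AM + 15 h = Apr 8 2013 5:00 PM.
Apr 8 2013 5:00 PM + 15 h = Apr 9 2013 8:00 AM.
Apr 9 2013 8:00 AM + 15 h = Apr 9 2013 11:00 PM.
Apr 9 2013 11:00 PM + 15 h = Apr 10 2013 2:00 PM.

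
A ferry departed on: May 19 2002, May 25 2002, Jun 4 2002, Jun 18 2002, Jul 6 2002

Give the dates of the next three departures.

Intervals are 6, 10, 14, 18 days — an arithmetic progression with common difference 4.
Next gap: 22 days. Jul 6 2002 + 22 days = Jul 28 2002.
Next gap: 26 days. Jul 28 2002 + 26 days = Aug 23 2002.
Next gap: 30 days. Aug 23 2002 + 30 days = Sep 22 2002.

Jul 28 2002, Aug 23 2002, Sep 22 2002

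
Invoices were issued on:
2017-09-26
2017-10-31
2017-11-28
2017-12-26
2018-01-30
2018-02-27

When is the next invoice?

Every date is a Tuesday; gaps 35, 28, 28, 35, 28 days.
Each is the last Tuesday of its month (at least one falls on the 29th or later, ruling out '4th Tuesday').
Last Tuesday of March 2018: 2018-03-27.

2018-03-27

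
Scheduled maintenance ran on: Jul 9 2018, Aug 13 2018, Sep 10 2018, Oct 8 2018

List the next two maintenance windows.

Nov 12 2018, Dec 10 2018

Gaps: 35, 28, 28 days — a mix of 28 and 35. Every date is a Monday.
Each is the 2nd Monday of its month.
November 2018 — 2nd Monday is Nov 12 2018.
2nd Monday of December 2018: Dec 10 2018.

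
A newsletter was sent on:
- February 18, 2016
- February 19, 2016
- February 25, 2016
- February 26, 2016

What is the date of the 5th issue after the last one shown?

The gap pattern 1, 6, 1 repeats every 2 events.
These are the Thursdays and Fridays of each week.
Next Thursday: March 3, 2016.
Next Friday: March 4, 2016.
The following Thursday is March 10, 2016.
The following Friday is March 11, 2016.
Next Thursday: March 17, 2016.

March 17, 2016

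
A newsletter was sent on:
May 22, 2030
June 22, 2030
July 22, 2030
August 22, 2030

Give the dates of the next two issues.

September 22, 2030; October 22, 2030

The day-of-month is always 22 (31, 30, 31 days between events).
So this recurs on the 22nd of each month.
Next: September 2030 → September 22, 2030.
Next: October 2030 → October 22, 2030.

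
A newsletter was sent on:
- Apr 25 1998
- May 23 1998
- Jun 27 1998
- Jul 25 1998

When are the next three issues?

Aug 22 1998, Sep 26 1998, Oct 24 1998

These are Saturdays at 28- or 35-day spacing (28, 35, 28).
The pattern: 4th Saturday of the month.
August 1998 — 4th Saturday is Aug 22 1998.
September 1998 — 4th Saturday is Sep 26 1998.
4th Saturday of October 1998: Oct 24 1998.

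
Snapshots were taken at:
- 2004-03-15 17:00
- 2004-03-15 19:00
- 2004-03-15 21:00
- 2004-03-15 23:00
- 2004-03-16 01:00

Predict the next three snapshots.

2004-03-16 03:00, 2004-03-16 05:00, 2004-03-16 07:00

Spacing: 2, 2, 2, 2 h — constant 2 h.
2004-03-16 01:00 + 2 h = 2004-03-16 03:00.
2004-03-16 03:00 + 2 h = 2004-03-16 05:00.
2004-03-16 05:00 + 2 h = 2004-03-16 07:00.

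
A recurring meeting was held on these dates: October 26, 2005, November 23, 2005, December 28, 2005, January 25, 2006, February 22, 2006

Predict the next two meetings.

March 22, 2006; April 26, 2006

Gaps: 28, 35, 28, 28 days — a mix of 28 and 35. Every date is a Wednesday.
Each is the 4th Wednesday of its month.
4th Wednesday of March 2006: March 22, 2006.
April 2006 — 4th Wednesday is April 26, 2006.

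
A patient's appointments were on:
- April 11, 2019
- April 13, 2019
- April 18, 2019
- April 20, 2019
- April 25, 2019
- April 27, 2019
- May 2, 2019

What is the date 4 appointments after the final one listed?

May 16, 2019

Gaps: 2, 5, 2, 5, 2, 5 days — not constant, but cyclic with period 2.
The events fall on every Thursday and Saturday.
Next Saturday: May 4, 2019.
The following Thursday is May 9, 2019.
Next Saturday: May 11, 2019.
Next Thursday: May 16, 2019.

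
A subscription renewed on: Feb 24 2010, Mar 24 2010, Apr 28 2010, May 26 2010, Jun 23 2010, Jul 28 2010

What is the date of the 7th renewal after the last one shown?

Feb 23 2011

These are Wednesdays at 28- or 35-day spacing (28, 35, 28, 28, 35).
The pattern: 4th Wednesday of the month.
August 2010 — 4th Wednesday is Aug 25 2010.
4th Wednesday of September 2010: Sep 22 2010.
October 2010 — 4th Wednesday is Oct 27 2010.
4th Wednesday of November 2010: Nov 24 2010.
December 2010 — 4th Wednesday is Dec 22 2010.
January 2011 — 4th Wednesday is Jan 26 2011.
4th Wednesday of February 2011: Feb 23 2011.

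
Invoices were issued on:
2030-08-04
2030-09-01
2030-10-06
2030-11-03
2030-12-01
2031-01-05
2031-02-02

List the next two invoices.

2031-03-02, 2031-04-06

All dates are Sundays, 28, 35, 28, 28, 35, 28 days apart.
Specifically, the 1st Sunday of each month.
March 2031 — 1st Sunday is 2031-03-02.
April 2031 — 1st Sunday is 2031-04-06.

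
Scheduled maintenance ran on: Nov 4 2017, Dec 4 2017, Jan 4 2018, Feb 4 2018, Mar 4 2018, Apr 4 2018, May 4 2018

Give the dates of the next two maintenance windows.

Gaps: 30, 31, 31, 28, 31, 30 days — not constant. Every event is on the 4th of the month.
Pattern: the 4th of each month.
June 2018: Jun 4 2018.
July 2018: Jul 4 2018.

Jun 4 2018, Jul 4 2018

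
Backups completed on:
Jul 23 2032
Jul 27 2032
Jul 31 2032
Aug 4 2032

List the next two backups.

Every event comes 4 days after the last (4, 4, 4).
Aug 4 2032 + 4 days = Aug 8 2032.
Aug 8 2032 + 4 days = Aug 12 2032.

Aug 8 2032, Aug 12 2032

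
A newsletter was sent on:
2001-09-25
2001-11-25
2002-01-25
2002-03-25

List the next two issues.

The day-of-month is always 25 (61, 61, 59 days between events).
So this recurs on the 25th of every 2 months.
May 2002: 2002-05-25.
Next: July 2002 → 2002-07-25.

2002-05-25, 2002-07-25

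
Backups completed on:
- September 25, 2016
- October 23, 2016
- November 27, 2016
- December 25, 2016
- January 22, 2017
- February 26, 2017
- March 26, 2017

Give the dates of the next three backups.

Gaps: 28, 35, 28, 28, 35, 28 days — a mix of 28 and 35. Every date is a Sunday.
Each is the 4th Sunday of its month.
April 2017 — 4th Sunday is April 23, 2017.
May 2017 — 4th Sunday is May 28, 2017.
4th Sunday of June 2017: June 25, 2017.

April 23, 2017; May 28, 2017; June 25, 2017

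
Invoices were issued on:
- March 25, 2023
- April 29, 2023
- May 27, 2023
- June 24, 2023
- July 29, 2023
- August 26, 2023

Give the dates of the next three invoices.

All Saturdays; the gaps (35, 28, 28, 35, 28) vary with month length.
This is the last Saturday of each month.
September 2023 ends with Saturday September 30, 2023.
October 2023 ends with Saturday October 28, 2023.
Last Saturday of November 2023: November 25, 2023.

September 30, 2023; October 28, 2023; November 25, 2023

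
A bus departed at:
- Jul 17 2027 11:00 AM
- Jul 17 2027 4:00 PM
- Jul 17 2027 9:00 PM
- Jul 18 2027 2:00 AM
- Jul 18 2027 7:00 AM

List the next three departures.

Spacing: 5, 5, 5, 5 h — constant 5 h.
Jul 18 2027 7:00 AM + 5 h = Jul 18 2027 12:00 PM.
Jul 18 2027 12:00 PM + 5 h = Jul 18 2027 5:00 PM.
Jul 18 2027 5:00 PM + 5 h = Jul 18 2027 10:00 PM.

Jul 18 2027 12:00 PM, Jul 18 2027 5:00 PM, Jul 18 2027 10:00 PM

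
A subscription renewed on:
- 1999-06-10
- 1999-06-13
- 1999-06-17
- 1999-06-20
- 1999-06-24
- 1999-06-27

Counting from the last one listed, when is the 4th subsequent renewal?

1999-07-11

Every event lands on a Thursday or Sunday (gaps cycle 3, 4, 3, 4, 3).
So the schedule is: every Thursday and Sunday.
The following Thursday is 1999-07-01.
The following Sunday is 1999-07-04.
Next Thursday: 1999-07-08.
The following Sunday is 1999-07-11.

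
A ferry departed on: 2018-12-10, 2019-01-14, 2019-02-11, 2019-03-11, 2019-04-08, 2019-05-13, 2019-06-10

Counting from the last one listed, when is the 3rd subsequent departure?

2019-09-09

These are Mondays at 28- or 35-day spacing (35, 28, 28, 28, 35, 28).
The pattern: 2nd Monday of the month.
2nd Monday of July 2019: 2019-07-08.
2nd Monday of August 2019: 2019-08-12.
September 2019 — 2nd Monday is 2019-09-09.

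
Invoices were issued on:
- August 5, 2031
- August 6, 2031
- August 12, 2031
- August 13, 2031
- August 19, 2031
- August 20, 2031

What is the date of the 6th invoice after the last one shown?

September 10, 2031

The gap pattern 1, 6, 1, 6, 1 repeats every 2 events.
These are the Tuesdays and Wednesdays of each week.
The following Tuesday is August 26, 2031.
Next Wednesday: August 27, 2031.
Next Tuesday: September 2, 2031.
Next Wednesday: September 3, 2031.
The following Tuesday is September 9, 2031.
The following Wednesday is September 10, 2031.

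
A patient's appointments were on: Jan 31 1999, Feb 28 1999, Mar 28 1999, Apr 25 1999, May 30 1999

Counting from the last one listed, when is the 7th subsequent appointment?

Dec 26 1999

All Sundays; the gaps (28, 28, 28, 35) vary with month length.
This is the last Sunday of each month.
Last Sunday of June 1999: Jun 27 1999.
Last Sunday of July 1999: Jul 25 1999.
Last Sunday of August 1999: Aug 29 1999.
Last Sunday of September 1999: Sep 26 1999.
October 1999 ends with Sunday Oct 31 1999.
November 1999 ends with Sunday Nov 28 1999.
December 1999 ends with Sunday Dec 26 1999.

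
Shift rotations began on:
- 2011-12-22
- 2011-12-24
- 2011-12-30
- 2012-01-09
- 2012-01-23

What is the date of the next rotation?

Intervals are 2, 6, 10, 14 days — an arithmetic progression with common difference 4.
Next gap: 18 days. 2012-01-23 + 18 days = 2012-02-10.

2012-02-10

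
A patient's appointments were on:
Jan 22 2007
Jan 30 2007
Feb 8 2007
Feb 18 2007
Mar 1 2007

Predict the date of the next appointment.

Gaps: 8, 9, 10, 11 days — each gap is 1 larger than the previous one.
Next gap: 12 days. Mar 1 2007 + 12 days = Mar 13 2007.

Mar 13 2007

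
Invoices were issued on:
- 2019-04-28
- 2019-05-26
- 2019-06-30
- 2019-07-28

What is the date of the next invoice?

2019-08-25

These are Sundays with 28, 35, 28-day gaps.
Each is the final Sunday of its month — 2019-06-30 is past the 28th, so '4th Sunday' doesn't fit.
August 2019 ends with Sunday 2019-08-25.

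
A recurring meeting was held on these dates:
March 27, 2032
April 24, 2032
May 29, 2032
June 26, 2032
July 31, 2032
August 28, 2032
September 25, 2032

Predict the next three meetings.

October 30, 2032; November 27, 2032; December 25, 2032

These are Saturdays with 28, 35, 28, 35, 28, 28-day gaps.
Each is the final Saturday of its month — May 29, 2032 is past the 28th, so '4th Saturday' doesn't fit.
October 2032 ends with Saturday October 30, 2032.
November 2032 ends with Saturday November 27, 2032.
Last Saturday of December 2032: December 25, 2032.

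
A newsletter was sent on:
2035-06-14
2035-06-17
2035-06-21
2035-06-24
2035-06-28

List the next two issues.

2035-07-01, 2035-07-05

Every event lands on a Thursday or Sunday (gaps cycle 3, 4, 3, 4).
So the schedule is: every Thursday and Sunday.
The following Sunday is 2035-07-01.
The following Thursday is 2035-07-05.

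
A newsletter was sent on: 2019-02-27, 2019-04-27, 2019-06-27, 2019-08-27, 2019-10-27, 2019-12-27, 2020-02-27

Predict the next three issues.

2020-04-27, 2020-06-27, 2020-08-27

Gaps: 59, 61, 61, 61, 61, 62 days — not constant. Every event is on the 27th of the month.
Pattern: the 27th of every 2 months.
April 2020: 2020-04-27.
Next: June 2020 → 2020-06-27.
August 2020: 2020-08-27.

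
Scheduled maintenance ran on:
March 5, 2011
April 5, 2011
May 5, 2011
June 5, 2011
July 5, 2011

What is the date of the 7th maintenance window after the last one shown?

February 5, 2012

Gaps: 31, 30, 31, 30 days — not constant. Every event is on the 5th of the month.
Pattern: the 5th of each month.
August 2011: August 5, 2011.
September 2011: September 5, 2011.
Next: October 2011 → October 5, 2011.
Next: November 2011 → November 5, 2011.
December 2011: December 5, 2011.
Next: January 2012 → January 5, 2012.
Next: February 2012 → February 5, 2012.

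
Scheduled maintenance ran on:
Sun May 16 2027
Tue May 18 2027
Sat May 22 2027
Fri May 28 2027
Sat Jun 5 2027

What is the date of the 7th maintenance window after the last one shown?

Sat Sep 25 2027

Intervals are 2, 4, 6, 8 days — an arithmetic progression with common difference 2.
Next gap: 10 days. Sat Jun 5 2027 + 10 days = Tue Jun 15 2027.
Next gap: 12 days. Tue Jun 15 2027 + 12 days = Sun Jun 27 2027.
Next gap: 14 days. Sun Jun 27 2027 + 14 days = Sun Jul 11 2027.
Next gap: 16 days. Sun Jul 11 2027 + 16 days = Tue Jul 27 2027.
Next gap: 18 days. Tue Jul 27 2027 + 18 days = Sat Aug 14 2027.
Next gap: 20 days. Sat Aug 14 2027 + 20 days = Fri Sep 3 2027.
Next gap: 22 days. Fri Sep 3 2027 + 22 days = Sat Sep 25 2027.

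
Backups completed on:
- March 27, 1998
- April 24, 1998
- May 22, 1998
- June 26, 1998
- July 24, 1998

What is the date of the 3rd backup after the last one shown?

These are Fridays at 28- or 35-day spacing (28, 28, 35, 28).
The pattern: 4th Friday of the month.
4th Friday of August 1998: August 28, 1998.
4th Friday of September 1998: September 25, 1998.
4th Friday of October 1998: October 23, 1998.

October 23, 1998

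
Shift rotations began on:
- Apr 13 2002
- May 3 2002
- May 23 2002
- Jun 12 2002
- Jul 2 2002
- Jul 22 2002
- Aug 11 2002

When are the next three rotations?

Every event comes 20 days after the last (20, 20, 20, 20, 20, 20).
Aug 11 2002 + 20 days = Aug 31 2002.
Aug 31 2002 + 20 days = Sep 20 2002.
Sep 20 2002 + 20 days = Oct 10 2002.

Aug 31 2002, Sep 20 2002, Oct 10 2002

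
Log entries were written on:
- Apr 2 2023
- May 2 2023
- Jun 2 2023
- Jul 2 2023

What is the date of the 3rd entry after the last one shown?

Each date is the 2nd; the gaps (30, 31, 30) track the month lengths.
The rule is the 2nd of each month.
August 2023: Aug 2 2023.
Next: September 2023 → Sep 2 2023.
Next: October 2023 → Oct 2 2023.

Oct 2 2023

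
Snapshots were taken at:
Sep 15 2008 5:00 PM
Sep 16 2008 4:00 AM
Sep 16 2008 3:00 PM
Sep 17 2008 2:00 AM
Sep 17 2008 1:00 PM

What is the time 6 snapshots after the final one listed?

Sep 20 2008 7:00 AM

The interval is a steady 11 hours (11, 11, 11, 11).
Sep 17 2008 1:00 PM + 11 h = Sep 18 2008 12:00 AM.
Sep 18 2008 12:00 AM + 11 h = Sep 18 2008 11:00 AM.
Sep 18 2008 11:00 AM + 11 h = Sep 18 2008 10:00 PM.
Sep 18 2008 10:00 PM + 11 h = Sep 19 2008 9:00 AM.
Sep 19 2008 9:00 AM + 11 h = Sep 19 2008 8:00 PM.
Sep 19 2008 8:00 PM + 11 h = Sep 20 2008 7:00 AM.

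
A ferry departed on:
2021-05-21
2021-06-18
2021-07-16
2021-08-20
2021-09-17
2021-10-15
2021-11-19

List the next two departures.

These are Fridays at 28- or 35-day spacing (28, 28, 35, 28, 28, 35).
The pattern: 3rd Friday of the month.
3rd Friday of December 2021: 2021-12-17.
January 2022 — 3rd Friday is 2022-01-21.

2021-12-17, 2022-01-21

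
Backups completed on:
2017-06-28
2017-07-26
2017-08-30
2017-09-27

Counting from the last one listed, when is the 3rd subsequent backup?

Every date is a Wednesday; gaps 28, 35, 28 days.
Each is the last Wednesday of its month (at least one falls on the 29th or later, ruling out '4th Wednesday').
October 2017 ends with Wednesday 2017-10-25.
Last Wednesday of November 2017: 2017-11-29.
December 2017 ends with Wednesday 2017-12-27.

2017-12-27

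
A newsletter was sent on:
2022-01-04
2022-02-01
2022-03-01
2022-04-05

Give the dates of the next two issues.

2022-05-03, 2022-06-07

All dates are Tuesdays, 28, 28, 35 days apart.
Specifically, the 1st Tuesday of each month.
May 2022 — 1st Tuesday is 2022-05-03.
June 2022 — 1st Tuesday is 2022-06-07.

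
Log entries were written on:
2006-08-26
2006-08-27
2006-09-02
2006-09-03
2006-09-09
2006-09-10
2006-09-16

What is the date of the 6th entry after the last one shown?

2006-10-07

Gaps: 1, 6, 1, 6, 1, 6 days — not constant, but cyclic with period 2.
The events fall on every Saturday and Sunday.
Next Sunday: 2006-09-17.
Next Saturday: 2006-09-23.
Next Sunday: 2006-09-24.
The following Saturday is 2006-09-30.
Next Sunday: 2006-10-01.
Next Saturday: 2006-10-07.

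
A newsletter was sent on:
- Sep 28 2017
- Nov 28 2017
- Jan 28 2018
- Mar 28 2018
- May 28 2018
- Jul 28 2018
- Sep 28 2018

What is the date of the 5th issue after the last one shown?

Jul 28 2019

Each date is the 28th; the gaps (61, 61, 59, 61, 61, 62) track the month lengths.
The rule is the 28th of every 2 months.
November 2018: Nov 28 2018.
Next: January 2019 → Jan 28 2019.
Next: March 2019 → Mar 28 2019.
May 2019: May 28 2019.
July 2019: Jul 28 2019.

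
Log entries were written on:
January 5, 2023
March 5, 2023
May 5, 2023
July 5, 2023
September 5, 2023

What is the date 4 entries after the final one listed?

May 5, 2024

The day-of-month is always 5 (59, 61, 61, 62 days between events).
So this recurs on the 5th of every 2 months.
November 2023: November 5, 2023.
January 2024: January 5, 2024.
March 2024: March 5, 2024.
Next: May 2024 → May 5, 2024.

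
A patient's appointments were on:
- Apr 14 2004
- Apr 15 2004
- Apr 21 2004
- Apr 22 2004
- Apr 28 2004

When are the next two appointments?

Every event lands on a Wednesday or Thursday (gaps cycle 1, 6, 1, 6).
So the schedule is: every Wednesday and Thursday.
The following Thursday is Apr 29 2004.
The following Wednesday is May 5 2004.

Apr 29 2004, May 5 2004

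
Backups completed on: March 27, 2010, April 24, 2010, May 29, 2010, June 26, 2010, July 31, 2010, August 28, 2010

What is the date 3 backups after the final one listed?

Every date is a Saturday; gaps 28, 35, 28, 35, 28 days.
Each is the last Saturday of its month (at least one falls on the 29th or later, ruling out '4th Saturday').
September 2010 ends with Saturday September 25, 2010.
Last Saturday of October 2010: October 30, 2010.
Last Saturday of November 2010: November 27, 2010.

November 27, 2010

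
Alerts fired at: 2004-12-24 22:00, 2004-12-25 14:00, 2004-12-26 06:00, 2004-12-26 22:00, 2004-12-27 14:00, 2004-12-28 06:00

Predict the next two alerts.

2004-12-28 22:00, 2004-12-29 14:00

Spacing: 16, 16, 16, 16, 16 h — constant 16 h.
2004-12-28 06:00 + 16 h = 2004-12-28 22:00.
2004-12-28 22:00 + 16 h = 2004-12-29 14:00.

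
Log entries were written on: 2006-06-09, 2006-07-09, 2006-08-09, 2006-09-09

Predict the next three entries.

Gaps: 30, 31, 31 days — not constant. Every event is on the 9th of the month.
Pattern: the 9th of each month.
Next: October 2006 → 2006-10-09.
Next: November 2006 → 2006-11-09.
Next: December 2006 → 2006-12-09.

2006-10-09, 2006-11-09, 2006-12-09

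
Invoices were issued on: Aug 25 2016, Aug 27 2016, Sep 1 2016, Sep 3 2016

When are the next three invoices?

Sep 8 2016, Sep 10 2016, Sep 15 2016

The gap pattern 2, 5, 2 repeats every 2 events.
These are the Thursdays and Saturdays of each week.
The following Thursday is Sep 8 2016.
The following Saturday is Sep 10 2016.
Next Thursday: Sep 15 2016.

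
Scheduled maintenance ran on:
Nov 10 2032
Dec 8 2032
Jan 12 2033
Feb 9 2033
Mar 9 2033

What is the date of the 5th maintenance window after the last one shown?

All dates are Wednesdays, 28, 35, 28, 28 days apart.
Specifically, the 2nd Wednesday of each month.
2nd Wednesday of April 2033: Apr 13 2033.
2nd Wednesday of May 2033: May 11 2033.
June 2033 — 2nd Wednesday is Jun 8 2033.
2nd Wednesday of July 2033: Jul 13 2033.
August 2033 — 2nd Wednesday is Aug 10 2033.

Aug 10 2033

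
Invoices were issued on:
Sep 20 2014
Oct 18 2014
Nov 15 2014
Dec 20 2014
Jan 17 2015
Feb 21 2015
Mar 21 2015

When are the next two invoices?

All dates are Saturdays, 28, 28, 35, 28, 35, 28 days apart.
Specifically, the 3rd Saturday of each month.
April 2015 — 3rd Saturday is Apr 18 2015.
3rd Saturday of May 2015: May 16 2015.

Apr 18 2015, May 16 2015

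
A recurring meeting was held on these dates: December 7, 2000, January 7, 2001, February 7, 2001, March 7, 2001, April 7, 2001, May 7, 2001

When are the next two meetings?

June 7, 2001; July 7, 2001

The day-of-month is always 7 (31, 31, 28, 31, 30 days between events).
So this recurs on the 7th of each month.
June 2001: June 7, 2001.
Next: July 2001 → July 7, 2001.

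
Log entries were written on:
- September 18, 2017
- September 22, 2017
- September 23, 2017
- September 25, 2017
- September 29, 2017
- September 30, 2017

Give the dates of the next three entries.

October 2, 2017; October 6, 2017; October 7, 2017

The gap pattern 4, 1, 2, 4, 1 repeats every 3 events.
These are the Mondays, Fridays and Saturdays of each week.
The following Monday is October 2, 2017.
Next Friday: October 6, 2017.
Next Saturday: October 7, 2017.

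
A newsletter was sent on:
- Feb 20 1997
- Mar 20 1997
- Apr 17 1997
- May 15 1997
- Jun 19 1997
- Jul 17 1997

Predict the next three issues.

Aug 21 1997, Sep 18 1997, Oct 16 1997

These are Thursdays at 28- or 35-day spacing (28, 28, 28, 35, 28).
The pattern: 3rd Thursday of the month.
August 1997 — 3rd Thursday is Aug 21 1997.
September 1997 — 3rd Thursday is Sep 18 1997.
3rd Thursday of October 1997: Oct 16 1997.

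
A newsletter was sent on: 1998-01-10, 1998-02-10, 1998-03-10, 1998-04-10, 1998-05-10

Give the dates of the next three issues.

1998-06-10, 1998-07-10, 1998-08-10

Gaps: 31, 28, 31, 30 days — not constant. Every event is on the 10th of the month.
Pattern: the 10th of each month.
June 1998: 1998-06-10.
Next: July 1998 → 1998-07-10.
August 1998: 1998-08-10.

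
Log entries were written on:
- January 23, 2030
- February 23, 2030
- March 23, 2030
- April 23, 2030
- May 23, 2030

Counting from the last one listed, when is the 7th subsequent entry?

December 23, 2030

The day-of-month is always 23 (31, 28, 31, 30 days between events).
So this recurs on the 23rd of each month.
June 2030: June 23, 2030.
July 2030: July 23, 2030.
Next: August 2030 → August 23, 2030.
Next: September 2030 → September 23, 2030.
Next: October 2030 → October 23, 2030.
November 2030: November 23, 2030.
Next: December 2030 → December 23, 2030.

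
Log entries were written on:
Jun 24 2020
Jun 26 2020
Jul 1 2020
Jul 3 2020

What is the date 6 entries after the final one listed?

Gaps: 2, 5, 2 days — not constant, but cyclic with period 2.
The events fall on every Wednesday and Friday.
Next Wednesday: Jul 8 2020.
The following Friday is Jul 10 2020.
Next Wednesday: Jul 15 2020.
The following Friday is Jul 17 2020.
The following Wednesday is Jul 22 2020.
The following Friday is Jul 24 2020.

Jul 24 2020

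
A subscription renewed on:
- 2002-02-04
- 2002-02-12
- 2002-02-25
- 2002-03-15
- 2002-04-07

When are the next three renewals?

2002-05-05, 2002-06-07, 2002-07-15

The spacing grows by 5 each time: 8, 13, 18, 23 days.
Next gap: 28 days. 2002-04-07 + 28 days = 2002-05-05.
Next gap: 33 days. 2002-05-05 + 33 days = 2002-06-07.
Next gap: 38 days. 2002-06-07 + 38 days = 2002-07-15.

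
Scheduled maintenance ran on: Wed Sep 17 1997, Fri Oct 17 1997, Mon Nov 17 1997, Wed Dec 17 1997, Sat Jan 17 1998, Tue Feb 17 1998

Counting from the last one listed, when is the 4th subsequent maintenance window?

The day-of-month is always 17 (30, 31, 30, 31, 31 days between events).
So this recurs on the 17th of each month.
March 1998: Tue Mar 17 1998.
Next: April 1998 → Fri Apr 17 1998.
Next: May 1998 → Sun May 17 1998.
Next: June 1998 → Wed Jun 17 1998.

Wed Jun 17 1998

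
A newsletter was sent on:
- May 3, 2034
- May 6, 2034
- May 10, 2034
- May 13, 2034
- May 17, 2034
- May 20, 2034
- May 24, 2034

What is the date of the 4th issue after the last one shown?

June 7, 2034

The gap pattern 3, 4, 3, 4, 3, 4 repeats every 2 events.
These are the Wednesdays and Saturdays of each week.
Next Saturday: May 27, 2034.
Next Wednesday: May 31, 2034.
Next Saturday: June 3, 2034.
The following Wednesday is June 7, 2034.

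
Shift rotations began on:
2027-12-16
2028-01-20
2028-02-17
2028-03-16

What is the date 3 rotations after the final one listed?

These are Thursdays at 28- or 35-day spacing (35, 28, 28).
The pattern: 3rd Thursday of the month.
3rd Thursday of April 2028: 2028-04-20.
3rd Thursday of May 2028: 2028-05-18.
3rd Thursday of June 2028: 2028-06-15.

2028-06-15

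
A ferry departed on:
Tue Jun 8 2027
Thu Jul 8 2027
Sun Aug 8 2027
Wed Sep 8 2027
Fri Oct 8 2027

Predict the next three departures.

Each date is the 8th; the gaps (30, 31, 31, 30) track the month lengths.
The rule is the 8th of each month.
November 2027: Mon Nov 8 2027.
December 2027: Wed Dec 8 2027.
Next: January 2028 → Sat Jan 8 2028.

Mon Nov 8 2027, Wed Dec 8 2027, Sat Jan 8 2028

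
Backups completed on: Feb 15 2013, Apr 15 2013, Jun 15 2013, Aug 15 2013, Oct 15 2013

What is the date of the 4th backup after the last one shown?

Each date is the 15th; the gaps (59, 61, 61, 61) track the month lengths.
The rule is the 15th of every 2 months.
Next: December 2013 → Dec 15 2013.
February 2014: Feb 15 2014.
Next: April 2014 → Apr 15 2014.
June 2014: Jun 15 2014.

Jun 15 2014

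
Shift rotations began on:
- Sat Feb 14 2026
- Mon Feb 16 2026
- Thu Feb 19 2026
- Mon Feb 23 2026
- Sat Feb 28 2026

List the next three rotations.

Fri Mar 6 2026, Fri Mar 13 2026, Sat Mar 21 2026

The spacing grows by 1 each time: 2, 3, 4, 5 days.
Next gap: 6 days. Sat Feb 28 2026 + 6 days = Fri Mar 6 2026.
Next gap: 7 days. Fri Mar 6 2026 + 7 days = Fri Mar 13 2026.
Next gap: 8 days. Fri Mar 13 2026 + 8 days = Sat Mar 21 2026.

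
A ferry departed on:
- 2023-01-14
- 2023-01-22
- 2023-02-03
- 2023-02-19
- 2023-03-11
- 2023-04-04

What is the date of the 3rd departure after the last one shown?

The spacing grows by 4 each time: 8, 12, 16, 20, 24 days.
Next gap: 28 days. 2023-04-04 + 28 days = 2023-05-02.
Next gap: 32 days. 2023-05-02 + 32 days = 2023-06-03.
Next gap: 36 days. 2023-06-03 + 36 days = 2023-07-09.

2023-07-09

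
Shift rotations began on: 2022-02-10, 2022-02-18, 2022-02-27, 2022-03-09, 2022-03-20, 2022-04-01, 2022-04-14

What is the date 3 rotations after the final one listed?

2022-05-29

The spacing grows by 1 each time: 8, 9, 10, 11, 12, 13 days.
Next gap: 14 days. 2022-04-14 + 14 days = 2022-04-28.
Next gap: 15 days. 2022-04-28 + 15 days = 2022-05-13.
Next gap: 16 days. 2022-05-13 + 16 days = 2022-05-29.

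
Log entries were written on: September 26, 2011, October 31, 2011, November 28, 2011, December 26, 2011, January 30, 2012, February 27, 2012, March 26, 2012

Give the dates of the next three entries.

All Mondays; the gaps (35, 28, 28, 35, 28, 28) vary with month length.
This is the last Monday of each month.
Last Monday of April 2012: April 30, 2012.
Last Monday of May 2012: May 28, 2012.
Last Monday of June 2012: June 25, 2012.

April 30, 2012; May 28, 2012; June 25, 2012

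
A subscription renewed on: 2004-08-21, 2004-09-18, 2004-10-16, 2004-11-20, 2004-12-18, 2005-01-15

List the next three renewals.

2005-02-19, 2005-03-19, 2005-04-16

Gaps: 28, 28, 35, 28, 28 days — a mix of 28 and 35. Every date is a Saturday.
Each is the 3rd Saturday of its month.
February 2005 — 3rd Saturday is 2005-02-19.
March 2005 — 3rd Saturday is 2005-03-19.
April 2005 — 3rd Saturday is 2005-04-16.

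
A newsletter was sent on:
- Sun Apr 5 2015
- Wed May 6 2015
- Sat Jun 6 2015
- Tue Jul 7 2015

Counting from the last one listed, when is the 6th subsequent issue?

Gaps between consecutive events: 31, 31, 31 days — a constant 31-day interval.
Tue Jul 7 2015 + 31 days = Fri Aug 7 2015.
Fri Aug 7 2015 + 31 days = Mon Sep 7 2015.
Mon Sep 7 2015 + 31 days = Thu Oct 8 2015.
Thu Oct 8 2015 + 31 days = Sun Nov 8 2015.
Sun Nov 8 2015 + 31 days = Wed Dec 9 2015.
Wed Dec 9 2015 + 31 days = Sat Jan 9 2016.

Sat Jan 9 2016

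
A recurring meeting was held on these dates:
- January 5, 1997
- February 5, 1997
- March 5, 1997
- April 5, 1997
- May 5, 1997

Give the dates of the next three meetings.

Each date is the 5th; the gaps (31, 28, 31, 30) track the month lengths.
The rule is the 5th of each month.
June 1997: June 5, 1997.
Next: July 1997 → July 5, 1997.
August 1997: August 5, 1997.

June 5, 1997; July 5, 1997; August 5, 1997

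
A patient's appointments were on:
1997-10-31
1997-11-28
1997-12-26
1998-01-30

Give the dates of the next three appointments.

1998-02-27, 1998-03-27, 1998-04-24

All Fridays; the gaps (28, 28, 35) vary with month length.
This is the last Friday of each month.
February 1998 ends with Friday 1998-02-27.
March 1998 ends with Friday 1998-03-27.
April 1998 ends with Friday 1998-04-24.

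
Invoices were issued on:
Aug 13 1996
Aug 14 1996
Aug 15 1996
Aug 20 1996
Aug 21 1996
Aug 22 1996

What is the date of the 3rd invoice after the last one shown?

The gap pattern 1, 1, 5, 1, 1 repeats every 3 events.
These are the Tuesdays, Wednesdays and Thursdays of each week.
Next Tuesday: Aug 27 1996.
The following Wednesday is Aug 28 1996.
Next Thursday: Aug 29 1996.

Aug 29 1996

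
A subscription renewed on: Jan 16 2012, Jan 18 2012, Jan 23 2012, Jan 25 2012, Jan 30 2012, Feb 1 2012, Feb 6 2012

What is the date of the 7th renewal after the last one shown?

Gaps: 2, 5, 2, 5, 2, 5 days — not constant, but cyclic with period 2.
The events fall on every Monday and Wednesday.
Next Wednesday: Feb 8 2012.
The following Monday is Feb 13 2012.
The following Wednesday is Feb 15 2012.
The following Monday is Feb 20 2012.
The following Wednesday is Feb 22 2012.
The following Monday is Feb 27 2012.
The following Wednesday is Feb 29 2012.

Feb 29 2012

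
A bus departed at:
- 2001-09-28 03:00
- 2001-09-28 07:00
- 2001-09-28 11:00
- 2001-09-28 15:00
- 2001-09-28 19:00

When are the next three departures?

The interval is a steady 4 hours (4, 4, 4, 4).
2001-09-28 19:00 + 4 h = 2001-09-28 23:00.
2001-09-28 23:00 + 4 h = 2001-09-29 03:00.
2001-09-29 03:00 + 4 h = 2001-09-29 07:00.

2001-09-28 23:00, 2001-09-29 03:00, 2001-09-29 07:00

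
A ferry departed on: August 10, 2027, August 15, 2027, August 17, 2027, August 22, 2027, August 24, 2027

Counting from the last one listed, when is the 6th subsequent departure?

September 14, 2027

Gaps: 5, 2, 5, 2 days — not constant, but cyclic with period 2.
The events fall on every Tuesday and Sunday.
Next Sunday: August 29, 2027.
The following Tuesday is August 31, 2027.
Next Sunday: September 5, 2027.
The following Tuesday is September 7, 2027.
The following Sunday is September 12, 2027.
The following Tuesday is September 14, 2027.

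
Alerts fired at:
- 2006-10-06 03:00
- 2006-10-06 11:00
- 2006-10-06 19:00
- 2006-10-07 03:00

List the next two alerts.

2006-10-07 11:00, 2006-10-07 19:00

Gaps: 8, 8, 8 hours — each event is 8 hours after the previous one.
2006-10-07 03:00 + 8 h = 2006-10-07 11:00.
2006-10-07 11:00 + 8 h = 2006-10-07 19:00.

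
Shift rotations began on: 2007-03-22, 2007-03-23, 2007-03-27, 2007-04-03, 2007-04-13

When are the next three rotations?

2007-04-26, 2007-05-12, 2007-05-31

Intervals are 1, 4, 7, 10 days — an arithmetic progression with common difference 3.
Next gap: 13 days. 2007-04-13 + 13 days = 2007-04-26.
Next gap: 16 days. 2007-04-26 + 16 days = 2007-05-12.
Next gap: 19 days. 2007-05-12 + 19 days = 2007-05-31.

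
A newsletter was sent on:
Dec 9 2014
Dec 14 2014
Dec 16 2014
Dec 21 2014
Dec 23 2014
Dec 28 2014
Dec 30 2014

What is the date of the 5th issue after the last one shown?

Jan 18 2015

Every event lands on a Tuesday or Sunday (gaps cycle 5, 2, 5, 2, 5, 2).
So the schedule is: every Tuesday and Sunday.
Next Sunday: Jan 4 2015.
The following Tuesday is Jan 6 2015.
The following Sunday is Jan 11 2015.
The following Tuesday is Jan 13 2015.
The following Sunday is Jan 18 2015.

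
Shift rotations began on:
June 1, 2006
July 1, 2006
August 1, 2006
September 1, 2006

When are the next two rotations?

The day-of-month is always 1 (30, 31, 31 days between events).
So this recurs on the 1st of each month.
Next: October 2006 → October 1, 2006.
November 2006: November 1, 2006.

October 1, 2006; November 1, 2006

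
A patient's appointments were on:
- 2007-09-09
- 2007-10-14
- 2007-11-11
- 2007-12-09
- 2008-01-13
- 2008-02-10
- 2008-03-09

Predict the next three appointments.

2008-04-13, 2008-05-11, 2008-06-08

Gaps: 35, 28, 28, 35, 28, 28 days — a mix of 28 and 35. Every date is a Sunday.
Each is the 2nd Sunday of its month.
April 2008 — 2nd Sunday is 2008-04-13.
2nd Sunday of May 2008: 2008-05-11.
June 2008 — 2nd Sunday is 2008-06-08.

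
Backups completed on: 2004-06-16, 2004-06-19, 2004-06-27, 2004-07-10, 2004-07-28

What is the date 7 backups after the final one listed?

Intervals are 3, 8, 13, 18 days — an arithmetic progression with common difference 5.
Next gap: 23 days. 2004-07-28 + 23 days = 2004-08-20.
Next gap: 28 days. 2004-08-20 + 28 days = 2004-09-17.
Next gap: 33 days. 2004-09-17 + 33 days = 2004-10-20.
Next gap: 38 days. 2004-10-20 + 38 days = 2004-11-27.
Next gap: 43 days. 2004-11-27 + 43 days = 2005-01-09.
Next gap: 48 days. 2005-01-09 + 48 days = 2005-02-26.
Next gap: 53 days. 2005-02-26 + 53 days = 2005-04-20.

2005-04-20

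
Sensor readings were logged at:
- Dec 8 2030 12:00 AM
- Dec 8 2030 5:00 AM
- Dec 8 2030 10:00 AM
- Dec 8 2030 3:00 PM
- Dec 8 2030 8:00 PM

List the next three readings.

Dec 9 2030 1:00 AM, Dec 9 2030 6:00 AM, Dec 9 2030 11:00 AM

Spacing: 5, 5, 5, 5 h — constant 5 h.
Dec 8 2030 8:00 PM + 5 h = Dec 9 2030 1:00 AM.
Dec 9 2030 1:00 AM + 5 h = Dec 9 2030 6:00 AM.
Dec 9 2030 6:00 AM + 5 h = Dec 9 2030 11:00 AM.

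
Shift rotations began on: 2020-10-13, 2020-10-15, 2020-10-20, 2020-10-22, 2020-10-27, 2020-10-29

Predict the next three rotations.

The gap pattern 2, 5, 2, 5, 2 repeats every 2 events.
These are the Tuesdays and Thursdays of each week.
Next Tuesday: 2020-11-03.
The following Thursday is 2020-11-05.
The following Tuesday is 2020-11-10.

2020-11-03, 2020-11-05, 2020-11-10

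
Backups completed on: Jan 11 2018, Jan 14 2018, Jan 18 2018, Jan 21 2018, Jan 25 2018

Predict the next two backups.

Gaps: 3, 4, 3, 4 days — not constant, but cyclic with period 2.
The events fall on every Thursday and Sunday.
Next Sunday: Jan 28 2018.
Next Thursday: Feb 1 2018.

Jan 28 2018, Feb 1 2018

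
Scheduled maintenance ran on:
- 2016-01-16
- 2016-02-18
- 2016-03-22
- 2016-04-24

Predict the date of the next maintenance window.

The spacing is 33, 33, 33 days — always 33 days.
2016-04-24 + 33 days = 2016-05-27.

2016-05-27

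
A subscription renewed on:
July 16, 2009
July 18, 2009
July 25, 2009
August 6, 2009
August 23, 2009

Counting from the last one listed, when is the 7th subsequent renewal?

Intervals are 2, 7, 12, 17 days — an arithmetic progression with common difference 5.
Next gap: 22 days. August 23, 2009 + 22 days = September 14, 2009.
Next gap: 27 days. September 14, 2009 + 27 days = October 11, 2009.
Next gap: 32 days. October 11, 2009 + 32 days = November 12, 2009.
Next gap: 37 days. November 12, 2009 + 37 days = December 19, 2009.
Next gap: 42 days. December 19, 2009 + 42 days = January 30, 2010.
Next gap: 47 days. January 30, 2010 + 47 days = March 18, 2010.
Next gap: 52 days. March 18, 2010 + 52 days = May 9, 2010.

May 9, 2010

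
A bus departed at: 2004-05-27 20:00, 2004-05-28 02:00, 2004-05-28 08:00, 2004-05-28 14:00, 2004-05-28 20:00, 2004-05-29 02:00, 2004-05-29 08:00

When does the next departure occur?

Gaps: 6, 6, 6, 6, 6, 6 hours — each event is 6 hours after the previous one.
2004-05-29 08:00 + 6 h = 2004-05-29 14:00.

2004-05-29 14:00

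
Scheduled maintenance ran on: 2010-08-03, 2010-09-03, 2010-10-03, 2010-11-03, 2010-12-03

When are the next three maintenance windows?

2011-01-03, 2011-02-03, 2011-03-03

Gaps: 31, 30, 31, 30 days — not constant. Every event is on the 3rd of the month.
Pattern: the 3rd of each month.
January 2011: 2011-01-03.
Next: February 2011 → 2011-02-03.
March 2011: 2011-03-03.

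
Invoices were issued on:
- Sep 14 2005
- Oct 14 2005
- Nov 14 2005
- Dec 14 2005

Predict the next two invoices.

Jan 14 2006, Feb 14 2006

Gaps: 30, 31, 30 days — not constant. Every event is on the 14th of the month.
Pattern: the 14th of each month.
Next: January 2006 → Jan 14 2006.
February 2006: Feb 14 2006.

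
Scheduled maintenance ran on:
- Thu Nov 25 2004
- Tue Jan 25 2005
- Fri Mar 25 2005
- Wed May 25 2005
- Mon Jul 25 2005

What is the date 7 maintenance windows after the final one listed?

Each date is the 25th; the gaps (61, 59, 61, 61) track the month lengths.
The rule is the 25th of every 2 months.
September 2005: Sun Sep 25 2005.
November 2005: Fri Nov 25 2005.
Next: January 2006 → Wed Jan 25 2006.
March 2006: Sat Mar 25 2006.
May 2006: Thu May 25 2006.
Next: July 2006 → Tue Jul 25 2006.
Next: September 2006 → Mon Sep 25 2006.

Mon Sep 25 2006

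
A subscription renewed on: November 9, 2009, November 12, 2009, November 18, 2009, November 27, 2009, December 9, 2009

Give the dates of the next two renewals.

Gaps: 3, 6, 9, 12 days — each gap is 3 larger than the previous one.
Next gap: 15 days. December 9, 2009 + 15 days = December 24, 2009.
Next gap: 18 days. December 24, 2009 + 18 days = January 11, 2010.

December 24, 2009; January 11, 2010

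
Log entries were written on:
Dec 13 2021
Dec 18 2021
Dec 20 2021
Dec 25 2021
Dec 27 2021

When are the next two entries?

Jan 1 2022, Jan 3 2022

Gaps: 5, 2, 5, 2 days — not constant, but cyclic with period 2.
The events fall on every Monday and Saturday.
The following Saturday is Jan 1 2022.
Next Monday: Jan 3 2022.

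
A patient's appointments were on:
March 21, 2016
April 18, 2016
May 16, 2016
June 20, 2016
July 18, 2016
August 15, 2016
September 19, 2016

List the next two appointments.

October 17, 2016; November 21, 2016

Gaps: 28, 28, 35, 28, 28, 35 days — a mix of 28 and 35. Every date is a Monday.
Each is the 3rd Monday of its month.
October 2016 — 3rd Monday is October 17, 2016.
November 2016 — 3rd Monday is November 21, 2016.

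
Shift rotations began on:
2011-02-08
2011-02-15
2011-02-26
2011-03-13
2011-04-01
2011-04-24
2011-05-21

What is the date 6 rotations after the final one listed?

2012-01-22

Intervals are 7, 11, 15, 19, 23, 27 days — an arithmetic progression with common difference 4.
Next gap: 31 days. 2011-05-21 + 31 days = 2011-06-21.
Next gap: 35 days. 2011-06-21 + 35 days = 2011-07-26.
Next gap: 39 days. 2011-07-26 + 39 days = 2011-09-03.
Next gap: 43 days. 2011-09-03 + 43 days = 2011-10-16.
Next gap: 47 days. 2011-10-16 + 47 days = 2011-12-02.
Next gap: 51 days. 2011-12-02 + 51 days = 2012-01-22.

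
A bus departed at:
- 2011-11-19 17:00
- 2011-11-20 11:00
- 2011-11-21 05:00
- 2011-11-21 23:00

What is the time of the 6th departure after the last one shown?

2011-11-26 11:00

The interval is a steady 18 hours (18, 18, 18).
2011-11-21 23:00 + 18 h = 2011-11-22 17:00.
2011-11-22 17:00 + 18 h = 2011-11-23 11:00.
2011-11-23 11:00 + 18 h = 2011-11-24 05:00.
2011-11-24 05:00 + 18 h = 2011-11-24 23:00.
2011-11-24 23:00 + 18 h = 2011-11-25 17:00.
2011-11-25 17:00 + 18 h = 2011-11-26 11:00.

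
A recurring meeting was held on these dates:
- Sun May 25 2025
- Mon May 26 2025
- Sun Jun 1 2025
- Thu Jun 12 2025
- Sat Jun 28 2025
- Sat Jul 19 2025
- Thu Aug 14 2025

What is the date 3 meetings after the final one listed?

Intervals are 1, 6, 11, 16, 21, 26 days — an arithmetic progression with common difference 5.
Next gap: 31 days. Thu Aug 14 2025 + 31 days = Sun Sep 14 2025.
Next gap: 36 days. Sun Sep 14 2025 + 36 days = Mon Oct 20 2025.
Next gap: 41 days. Mon Oct 20 2025 + 41 days = Sun Nov 30 2025.

Sun Nov 30 2025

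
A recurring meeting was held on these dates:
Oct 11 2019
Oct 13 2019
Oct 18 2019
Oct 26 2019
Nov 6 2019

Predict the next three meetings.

Intervals are 2, 5, 8, 11 days — an arithmetic progression with common difference 3.
Next gap: 14 days. Nov 6 2019 + 14 days = Nov 20 2019.
Next gap: 17 days. Nov 20 2019 + 17 days = Dec 7 2019.
Next gap: 20 days. Dec 7 2019 + 20 days = Dec 27 2019.

Nov 20 2019, Dec 7 2019, Dec 27 2019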